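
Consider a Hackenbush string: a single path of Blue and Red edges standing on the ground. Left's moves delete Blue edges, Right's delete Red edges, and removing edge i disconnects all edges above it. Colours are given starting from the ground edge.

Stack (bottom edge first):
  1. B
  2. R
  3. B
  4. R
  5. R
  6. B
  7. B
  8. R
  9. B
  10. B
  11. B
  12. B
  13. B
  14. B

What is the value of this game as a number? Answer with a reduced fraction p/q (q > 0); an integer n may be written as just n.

4991/8192

value_1 [B]  L=[0]  R=[—]  — 1
value_2 [BR]  L=[0]  R=[1]  — 1/2
value_3 [BRB]  L=[0,1/2]  R=[1]  — 3/4
value_4 [BRBR]  L=[0,1/2]  R=[3/4,1]  — 5/8
value_5 [BRBRR]  L=[0,1/2]  R=[5/8,3/4,1]  — 9/16
value_6 [BRBRRB]  L=[0,1/2,9/16]  R=[5/8,3/4,1]  — 19/32
value_7 [BRBRRBB]  L=[0,1/2,9/16,19/32]  R=[5/8,3/4,1]  — 39/64
value_8 [BRBRRBBR]  L=[0,1/2,9/16,19/32]  R=[39/64,5/8,3/4,1]  — 77/128
value_9 [BRBRRBBRB]  L=[0,1/2,9/16,19/32,77/128]  R=[39/64,5/8,3/4,1]  — 155/256
value_10 [BRBRRBBRBB]  L=[0,1/2,9/16,19/32,77/128,155/256]  R=[39/64,5/8,3/4,1]  — 311/512
value_11 [BRBRRBBRBBB]  L=[0,1/2,9/16,19/32,77/128,155/256,311/512]  R=[39/64,5/8,3/4,1]  — 623/1024
value_12 [BRBRRBBRBBBB]  L=[0,1/2,9/16,19/32,77/128,155/256,311/512,623/1024]  R=[39/64,5/8,3/4,1]  — 1247/2048
value_13 [BRBRRBBRBBBBB]  L=[0,1/2,9/16,19/32,77/128,155/256,311/512,623/1024,1247/2048]  R=[39/64,5/8,3/4,1]  — 2495/4096
value_14 [BRBRRBBRBBBBBB]  L=[0,1/2,9/16,19/32,77/128,155/256,311/512,623/1024,1247/2048,2495/4096]  R=[39/64,5/8,3/4,1]  — 4991/8192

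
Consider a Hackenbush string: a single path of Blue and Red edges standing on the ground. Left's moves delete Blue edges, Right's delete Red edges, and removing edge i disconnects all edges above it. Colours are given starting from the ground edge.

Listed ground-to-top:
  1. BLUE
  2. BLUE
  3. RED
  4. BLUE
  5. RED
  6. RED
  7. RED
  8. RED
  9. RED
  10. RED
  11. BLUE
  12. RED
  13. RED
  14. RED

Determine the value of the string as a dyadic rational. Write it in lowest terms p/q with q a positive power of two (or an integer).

6161/4096

Recurse on prefixes of the 14-edge string BLUE BLUE RED BLUE RED RED RED RED RED RED BLUE RED RED RED:
step 1: add BLUE to get B; options L={ 0 } R={ — } gives 1
step 2: add BLUE to get BB; options L={ 0 1 } R={ — } gives 2
step 3: add RED to get BBR; options L={ 0 1 } R={ 2 } gives 3/2
step 4: add BLUE to get BBRB; options L={ 0 1 3/2 } R={ 2 } gives 7/4
step 5: add RED to get BBRBR; options L={ 0 1 3/2 } R={ 7/4 2 } gives 13/8
step 6: add RED to get BBRBRR; options L={ 0 1 3/2 } R={ 13/8 7/4 2 } gives 25/16
step 7: add RED to get BBRBRRR; options L={ 0 1 3/2 } R={ 25/16 13/8 7/4 2 } gives 49/32
step 8: add RED to get BBRBRRRR; options L={ 0 1 3/2 } R={ 49/32 25/16 13/8 7/4 2 } gives 97/64
step 9: add RED to get BBRBRRRRR; options L={ 0 1 3/2 } R={ 97/64 49/32 25/16 13/8 7/4 2 } gives 193/128
step 10: add RED to get BBRBRRRRRR; options L={ 0 1 3/2 } R={ 193/128 97/64 49/32 25/16 13/8 7/4 2 } gives 385/256
step 11: add BLUE to get BBRBRRRRRRB; options L={ 0 1 3/2 385/256 } R={ 193/128 97/64 49/32 25/16 13/8 7/4 2 } gives 771/512
step 12: add RED to get BBRBRRRRRRBR; options L={ 0 1 3/2 385/256 } R={ 771/512 193/128 97/64 49/32 25/16 13/8 7/4 2 } gives 1541/1024
step 13: add RED to get BBRBRRRRRRBRR; options L={ 0 1 3/2 385/256 } R={ 1541/1024 771/512 193/128 97/64 49/32 25/16 13/8 7/4 2 } gives 3081/2048
step 14: add RED to get BBRBRRRRRRBRRR; options L={ 0 1 3/2 385/256 } R={ 3081/2048 1541/1024 771/512 193/128 97/64 49/32 25/16 13/8 7/4 2 } gives 6161/4096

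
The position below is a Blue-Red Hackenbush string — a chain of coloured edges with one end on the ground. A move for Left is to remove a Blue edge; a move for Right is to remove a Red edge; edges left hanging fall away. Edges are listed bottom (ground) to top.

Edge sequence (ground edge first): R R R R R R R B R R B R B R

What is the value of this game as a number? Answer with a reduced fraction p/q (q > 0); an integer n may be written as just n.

-875/128

Recurse on prefixes of the 14-edge string R R R R R R R B R R B R B R:
g(R) = { ∅ | 0 } gives -1
g(RR) = { ∅ | -1 0 } gives -2
g(RRR) = { ∅ | -2 -1 0 } gives -3
g(RRRR) = { ∅ | -3 -2 -1 0 } gives -4
g(RRRRR) = { ∅ | -4 -3 -2 -1 0 } gives -5
g(RRRRRR) = { ∅ | -5 -4 -3 -2 -1 0 } gives -6
g(RRRRRRR) = { ∅ | -6 -5 -4 -3 -2 -1 0 } gives -7
g(RRRRRRRB) = { -7 | -6 -5 -4 -3 -2 -1 0 } gives -13/2
g(RRRRRRRBR) = { -7 | -13/2 -6 -5 -4 -3 -2 -1 0 } gives -27/4
g(RRRRRRRBRR) = { -7 | -27/4 -13/2 -6 -5 -4 -3 -2 -1 0 } gives -55/8
g(RRRRRRRBRRB) = { -7 -55/8 | -27/4 -13/2 -6 -5 -4 -3 -2 -1 0 } gives -109/16
g(RRRRRRRBRRBR) = { -7 -55/8 | -109/16 -27/4 -13/2 -6 -5 -4 -3 -2 -1 0 } gives -219/32
g(RRRRRRRBRRBRB) = { -7 -55/8 -219/32 | -109/16 -27/4 -13/2 -6 -5 -4 -3 -2 -1 0 } gives -437/64
g(RRRRRRRBRRBRBR) = { -7 -55/8 -219/32 | -437/64 -109/16 -27/4 -13/2 -6 -5 -4 -3 -2 -1 0 } gives -875/128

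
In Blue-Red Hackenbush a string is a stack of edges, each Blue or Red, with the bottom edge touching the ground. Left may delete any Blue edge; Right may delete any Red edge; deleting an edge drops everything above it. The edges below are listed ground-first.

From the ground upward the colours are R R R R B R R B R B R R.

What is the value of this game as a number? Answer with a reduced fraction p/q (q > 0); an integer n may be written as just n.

-983/256

R: Left { — }, Right { 0 } so simplest -1
RR: Left { — }, Right { -1; 0 } so simplest -2
RRR: Left { — }, Right { -2; -1; 0 } so simplest -3
RRRR: Left { — }, Right { -3; -2; -1; 0 } so simplest -4
RRRRB: Left { -4 }, Right { -3; -2; -1; 0 } so simplest -7/2
RRRRBR: Left { -4 }, Right { -7/2; -3; -2; -1; 0 } so simplest -15/4
RRRRBRR: Left { -4 }, Right { -15/4; -7/2; -3; -2; -1; 0 } so simplest -31/8
RRRRBRRB: Left { -4; -31/8 }, Right { -15/4; -7/2; -3; -2; -1; 0 } so simplest -61/16
RRRRBRRBR: Left { -4; -31/8 }, Right { -61/16; -15/4; -7/2; -3; -2; -1; 0 } so simplest -123/32
RRRRBRRBRB: Left { -4; -31/8; -123/32 }, Right { -61/16; -15/4; -7/2; -3; -2; -1; 0 } so simplest -245/64
RRRRBRRBRBR: Left { -4; -31/8; -123/32 }, Right { -245/64; -61/16; -15/4; -7/2; -3; -2; -1; 0 } so simplest -491/128
RRRRBRRBRBRR: Left { -4; -31/8; -123/32 }, Right { -491/128; -245/64; -61/16; -15/4; -7/2; -3; -2; -1; 0 } so simplest -983/256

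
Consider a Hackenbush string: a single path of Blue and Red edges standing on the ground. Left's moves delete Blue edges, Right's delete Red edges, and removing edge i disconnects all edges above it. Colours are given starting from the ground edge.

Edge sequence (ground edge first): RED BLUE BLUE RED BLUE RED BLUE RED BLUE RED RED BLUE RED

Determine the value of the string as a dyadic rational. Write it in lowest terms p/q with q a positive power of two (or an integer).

-1371/4096

v(R) = { ∅ | 0 } so -1
v(RB) = { -1 | 0 } so -1/2
v(RBB) = { -1; -1/2 | 0 } so -1/4
v(RBBR) = { -1; -1/2 | -1/4; 0 } so -3/8
v(RBBRB) = { -1; -1/2; -3/8 | -1/4; 0 } so -5/16
v(RBBRBR) = { -1; -1/2; -3/8 | -5/16; -1/4; 0 } so -11/32
v(RBBRBRB) = { -1; -1/2; -3/8; -11/32 | -5/16; -1/4; 0 } so -21/64
v(RBBRBRBR) = { -1; -1/2; -3/8; -11/32 | -21/64; -5/16; -1/4; 0 } so -43/128
v(RBBRBRBRB) = { -1; -1/2; -3/8; -11/32; -43/128 | -21/64; -5/16; -1/4; 0 } so -85/256
v(RBBRBRBRBR) = { -1; -1/2; -3/8; -11/32; -43/128 | -85/256; -21/64; -5/16; -1/4; 0 } so -171/512
v(RBBRBRBRBRR) = { -1; -1/2; -3/8; -11/32; -43/128 | -171/512; -85/256; -21/64; -5/16; -1/4; 0 } so -343/1024
v(RBBRBRBRBRRB) = { -1; -1/2; -3/8; -11/32; -43/128; -343/1024 | -171/512; -85/256; -21/64; -5/16; -1/4; 0 } so -685/2048
v(RBBRBRBRBRRBR) = { -1; -1/2; -3/8; -11/32; -43/128; -343/1024 | -685/2048; -171/512; -85/256; -21/64; -5/16; -1/4; 0 } so -1371/4096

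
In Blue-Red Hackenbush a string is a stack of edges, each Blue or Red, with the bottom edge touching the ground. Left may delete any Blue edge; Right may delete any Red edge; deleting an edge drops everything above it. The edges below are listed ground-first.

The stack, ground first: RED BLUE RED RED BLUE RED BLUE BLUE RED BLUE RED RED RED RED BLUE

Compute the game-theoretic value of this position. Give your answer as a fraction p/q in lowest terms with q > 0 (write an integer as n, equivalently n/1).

-13501/16384

G(R) = {  | 0 } = -1
G(RB) = { -1 | 0 } = -1/2
G(RBR) = { -1 | -1/2; 0 } = -3/4
G(RBRR) = { -1 | -3/4; -1/2; 0 } = -7/8
G(RBRRB) = { -1; -7/8 | -3/4; -1/2; 0 } = -13/16
G(RBRRBR) = { -1; -7/8 | -13/16; -3/4; -1/2; 0 } = -27/32
G(RBRRBRB) = { -1; -7/8; -27/32 | -13/16; -3/4; -1/2; 0 } = -53/64
G(RBRRBRBB) = { -1; -7/8; -27/32; -53/64 | -13/16; -3/4; -1/2; 0 } = -105/128
G(RBRRBRBBR) = { -1; -7/8; -27/32; -53/64 | -105/128; -13/16; -3/4; -1/2; 0 } = -211/256
G(RBRRBRBBRB) = { -1; -7/8; -27/32; -53/64; -211/256 | -105/128; -13/16; -3/4; -1/2; 0 } = -421/512
G(RBRRBRBBRBR) = { -1; -7/8; -27/32; -53/64; -211/256 | -421/512; -105/128; -13/16; -3/4; -1/2; 0 } = -843/1024
G(RBRRBRBBRBRR) = { -1; -7/8; -27/32; -53/64; -211/256 | -843/1024; -421/512; -105/128; -13/16; -3/4; -1/2; 0 } = -1687/2048
G(RBRRBRBBRBRRR) = { -1; -7/8; -27/32; -53/64; -211/256 | -1687/2048; -843/1024; -421/512; -105/128; -13/16; -3/4; -1/2; 0 } = -3375/4096
G(RBRRBRBBRBRRRR) = { -1; -7/8; -27/32; -53/64; -211/256 | -3375/4096; -1687/2048; -843/1024; -421/512; -105/128; -13/16; -3/4; -1/2; 0 } = -6751/8192
G(RBRRBRBBRBRRRRB) = { -1; -7/8; -27/32; -53/64; -211/256; -6751/8192 | -3375/4096; -1687/2048; -843/1024; -421/512; -105/128; -13/16; -3/4; -1/2; 0 } = -13501/16384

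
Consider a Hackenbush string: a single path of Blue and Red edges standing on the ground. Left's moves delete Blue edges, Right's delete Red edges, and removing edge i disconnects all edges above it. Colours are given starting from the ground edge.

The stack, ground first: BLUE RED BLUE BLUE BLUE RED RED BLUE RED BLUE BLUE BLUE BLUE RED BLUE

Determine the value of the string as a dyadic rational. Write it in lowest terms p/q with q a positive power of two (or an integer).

14715/16384

Recurse on prefixes of the 15-edge string BLUE RED BLUE BLUE BLUE RED RED BLUE RED BLUE BLUE BLUE BLUE RED BLUE:
step 1: add BLUE to get B; options L={ 0 } R={  } → 1
step 2: add RED to get BR; options L={ 0 } R={ 1 } → 1/2
step 3: add BLUE to get BRB; options L={ 0,1/2 } R={ 1 } → 3/4
step 4: add BLUE to get BRBB; options L={ 0,1/2,3/4 } R={ 1 } → 7/8
step 5: add BLUE to get BRBBB; options L={ 0,1/2,3/4,7/8 } R={ 1 } → 15/16
step 6: add RED to get BRBBBR; options L={ 0,1/2,3/4,7/8 } R={ 15/16,1 } → 29/32
step 7: add RED to get BRBBBRR; options L={ 0,1/2,3/4,7/8 } R={ 29/32,15/16,1 } → 57/64
step 8: add BLUE to get BRBBBRRB; options L={ 0,1/2,3/4,7/8,57/64 } R={ 29/32,15/16,1 } → 115/128
step 9: add RED to get BRBBBRRBR; options L={ 0,1/2,3/4,7/8,57/64 } R={ 115/128,29/32,15/16,1 } → 229/256
step 10: add BLUE to get BRBBBRRBRB; options L={ 0,1/2,3/4,7/8,57/64,229/256 } R={ 115/128,29/32,15/16,1 } → 459/512
step 11: add BLUE to get BRBBBRRBRBB; options L={ 0,1/2,3/4,7/8,57/64,229/256,459/512 } R={ 115/128,29/32,15/16,1 } → 919/1024
step 12: add BLUE to get BRBBBRRBRBBB; options L={ 0,1/2,3/4,7/8,57/64,229/256,459/512,919/1024 } R={ 115/128,29/32,15/16,1 } → 1839/2048
step 13: add BLUE to get BRBBBRRBRBBBB; options L={ 0,1/2,3/4,7/8,57/64,229/256,459/512,919/1024,1839/2048 } R={ 115/128,29/32,15/16,1 } → 3679/4096
step 14: add RED to get BRBBBRRBRBBBBR; options L={ 0,1/2,3/4,7/8,57/64,229/256,459/512,919/1024,1839/2048 } R={ 3679/4096,115/128,29/32,15/16,1 } → 7357/8192
step 15: add BLUE to get BRBBBRRBRBBBBRB; options L={ 0,1/2,3/4,7/8,57/64,229/256,459/512,919/1024,1839/2048,7357/8192 } R={ 3679/4096,115/128,29/32,15/16,1 } → 14715/16384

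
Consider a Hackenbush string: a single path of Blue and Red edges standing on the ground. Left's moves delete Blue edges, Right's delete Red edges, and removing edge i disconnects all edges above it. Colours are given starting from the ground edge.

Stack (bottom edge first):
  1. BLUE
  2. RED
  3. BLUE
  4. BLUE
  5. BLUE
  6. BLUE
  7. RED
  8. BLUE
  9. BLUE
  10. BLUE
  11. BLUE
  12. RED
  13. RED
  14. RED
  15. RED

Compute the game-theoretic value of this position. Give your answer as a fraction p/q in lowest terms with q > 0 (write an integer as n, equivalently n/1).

G_1 [B]  L=[0]  R=[none]  so 1
G_2 [BR]  L=[0]  R=[1]  so 1/2
G_3 [BRB]  L=[0,1/2]  R=[1]  so 3/4
G_4 [BRBB]  L=[0,1/2,3/4]  R=[1]  so 7/8
G_5 [BRBBB]  L=[0,1/2,3/4,7/8]  R=[1]  so 15/16
G_6 [BRBBBB]  L=[0,1/2,3/4,7/8,15/16]  R=[1]  so 31/32
G_7 [BRBBBBR]  L=[0,1/2,3/4,7/8,15/16]  R=[31/32,1]  so 61/64
G_8 [BRBBBBRB]  L=[0,1/2,3/4,7/8,15/16,61/64]  R=[31/32,1]  so 123/128
G_9 [BRBBBBRBB]  L=[0,1/2,3/4,7/8,15/16,61/64,123/128]  R=[31/32,1]  so 247/256
G_10 [BRBBBBRBBB]  L=[0,1/2,3/4,7/8,15/16,61/64,123/128,247/256]  R=[31/32,1]  so 495/512
G_11 [BRBBBBRBBBB]  L=[0,1/2,3/4,7/8,15/16,61/64,123/128,247/256,495/512]  R=[31/32,1]  so 991/1024
G_12 [BRBBBBRBBBBR]  L=[0,1/2,3/4,7/8,15/16,61/64,123/128,247/256,495/512]  R=[991/1024,31/32,1]  so 1981/2048
G_13 [BRBBBBRBBBBRR]  L=[0,1/2,3/4,7/8,15/16,61/64,123/128,247/256,495/512]  R=[1981/2048,991/1024,31/32,1]  so 3961/4096
G_14 [BRBBBBRBBBBRRR]  L=[0,1/2,3/4,7/8,15/16,61/64,123/128,247/256,495/512]  R=[3961/4096,1981/2048,991/1024,31/32,1]  so 7921/8192
G_15 [BRBBBBRBBBBRRRR]  L=[0,1/2,3/4,7/8,15/16,61/64,123/128,247/256,495/512]  R=[7921/8192,3961/4096,1981/2048,991/1024,31/32,1]  so 15841/16384

15841/16384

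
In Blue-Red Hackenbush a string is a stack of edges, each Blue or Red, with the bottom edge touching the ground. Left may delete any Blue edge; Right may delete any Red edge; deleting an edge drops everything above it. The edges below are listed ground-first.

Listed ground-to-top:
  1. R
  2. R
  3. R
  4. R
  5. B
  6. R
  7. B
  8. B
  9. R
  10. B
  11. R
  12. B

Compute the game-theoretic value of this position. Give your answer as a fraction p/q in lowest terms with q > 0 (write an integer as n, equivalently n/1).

-917/256

Recurse on prefixes of the 12-edge string R R R R B R B B R B R B:
edge 1 of 12 (R): { (no moves) | 0 } → -1
edge 2 of 12 (R): { (no moves) | -1, 0 } → -2
edge 3 of 12 (R): { (no moves) | -2, -1, 0 } → -3
edge 4 of 12 (R): { (no moves) | -3, -2, -1, 0 } → -4
edge 5 of 12 (B): { -4 | -3, -2, -1, 0 } → -7/2
edge 6 of 12 (R): { -4 | -7/2, -3, -2, -1, 0 } → -15/4
edge 7 of 12 (B): { -4, -15/4 | -7/2, -3, -2, -1, 0 } → -29/8
edge 8 of 12 (B): { -4, -15/4, -29/8 | -7/2, -3, -2, -1, 0 } → -57/16
edge 9 of 12 (R): { -4, -15/4, -29/8 | -57/16, -7/2, -3, -2, -1, 0 } → -115/32
edge 10 of 12 (B): { -4, -15/4, -29/8, -115/32 | -57/16, -7/2, -3, -2, -1, 0 } → -229/64
edge 11 of 12 (R): { -4, -15/4, -29/8, -115/32 | -229/64, -57/16, -7/2, -3, -2, -1, 0 } → -459/128
edge 12 of 12 (B): { -4, -15/4, -29/8, -115/32, -459/128 | -229/64, -57/16, -7/2, -3, -2, -1, 0 } → -917/256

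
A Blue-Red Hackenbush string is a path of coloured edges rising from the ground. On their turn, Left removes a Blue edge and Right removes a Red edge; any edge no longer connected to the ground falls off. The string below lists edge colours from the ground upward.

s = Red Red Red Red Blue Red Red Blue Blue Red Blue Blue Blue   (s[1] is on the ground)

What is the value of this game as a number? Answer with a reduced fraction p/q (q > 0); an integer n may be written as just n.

-1937/512

Prefix values for Red Red Red Red Blue Red Red Blue Blue Red Blue Blue Blue via {L|R} + simplicity:
val_1 [R]  L=[none]  R=[0]  -> -1
val_2 [RR]  L=[none]  R=[-1, 0]  -> -2
val_3 [RRR]  L=[none]  R=[-2, -1, 0]  -> -3
val_4 [RRRR]  L=[none]  R=[-3, -2, -1, 0]  -> -4
val_5 [RRRRB]  L=[-4]  R=[-3, -2, -1, 0]  -> -7/2
val_6 [RRRRBR]  L=[-4]  R=[-7/2, -3, -2, -1, 0]  -> -15/4
val_7 [RRRRBRR]  L=[-4]  R=[-15/4, -7/2, -3, -2, -1, 0]  -> -31/8
val_8 [RRRRBRRB]  L=[-4, -31/8]  R=[-15/4, -7/2, -3, -2, -1, 0]  -> -61/16
val_9 [RRRRBRRBB]  L=[-4, -31/8, -61/16]  R=[-15/4, -7/2, -3, -2, -1, 0]  -> -121/32
val_10 [RRRRBRRBBR]  L=[-4, -31/8, -61/16]  R=[-121/32, -15/4, -7/2, -3, -2, -1, 0]  -> -243/64
val_11 [RRRRBRRBBRB]  L=[-4, -31/8, -61/16, -243/64]  R=[-121/32, -15/4, -7/2, -3, -2, -1, 0]  -> -485/128
val_12 [RRRRBRRBBRBB]  L=[-4, -31/8, -61/16, -243/64, -485/128]  R=[-121/32, -15/4, -7/2, -3, -2, -1, 0]  -> -969/256
val_13 [RRRRBRRBBRBBB]  L=[-4, -31/8, -61/16, -243/64, -485/128, -969/256]  R=[-121/32, -15/4, -7/2, -3, -2, -1, 0]  -> -1937/512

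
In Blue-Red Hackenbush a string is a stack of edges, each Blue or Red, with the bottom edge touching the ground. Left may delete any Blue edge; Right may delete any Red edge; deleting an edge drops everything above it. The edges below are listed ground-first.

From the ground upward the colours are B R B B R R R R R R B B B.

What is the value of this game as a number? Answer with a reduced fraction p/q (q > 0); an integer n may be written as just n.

3087/4096

Prefix values for B R B B R R R R R R B B B via {L|R} + simplicity:
step 1: add B to get B; options L={ 0 } R={  } gives 1
step 2: add R to get BR; options L={ 0 } R={ 1 } gives 1/2
step 3: add B to get BRB; options L={ 0, 1/2 } R={ 1 } gives 3/4
step 4: add B to get BRBB; options L={ 0, 1/2, 3/4 } R={ 1 } gives 7/8
step 5: add R to get BRBBR; options L={ 0, 1/2, 3/4 } R={ 7/8, 1 } gives 13/16
step 6: add R to get BRBBRR; options L={ 0, 1/2, 3/4 } R={ 13/16, 7/8, 1 } gives 25/32
step 7: add R to get BRBBRRR; options L={ 0, 1/2, 3/4 } R={ 25/32, 13/16, 7/8, 1 } gives 49/64
step 8: add R to get BRBBRRRR; options L={ 0, 1/2, 3/4 } R={ 49/64, 25/32, 13/16, 7/8, 1 } gives 97/128
step 9: add R to get BRBBRRRRR; options L={ 0, 1/2, 3/4 } R={ 97/128, 49/64, 25/32, 13/16, 7/8, 1 } gives 193/256
step 10: add R to get BRBBRRRRRR; options L={ 0, 1/2, 3/4 } R={ 193/256, 97/128, 49/64, 25/32, 13/16, 7/8, 1 } gives 385/512
step 11: add B to get BRBBRRRRRRB; options L={ 0, 1/2, 3/4, 385/512 } R={ 193/256, 97/128, 49/64, 25/32, 13/16, 7/8, 1 } gives 771/1024
step 12: add B to get BRBBRRRRRRBB; options L={ 0, 1/2, 3/4, 385/512, 771/1024 } R={ 193/256, 97/128, 49/64, 25/32, 13/16, 7/8, 1 } gives 1543/2048
step 13: add B to get BRBBRRRRRRBBB; options L={ 0, 1/2, 3/4, 385/512, 771/1024, 1543/2048 } R={ 193/256, 97/128, 49/64, 25/32, 13/16, 7/8, 1 } gives 3087/4096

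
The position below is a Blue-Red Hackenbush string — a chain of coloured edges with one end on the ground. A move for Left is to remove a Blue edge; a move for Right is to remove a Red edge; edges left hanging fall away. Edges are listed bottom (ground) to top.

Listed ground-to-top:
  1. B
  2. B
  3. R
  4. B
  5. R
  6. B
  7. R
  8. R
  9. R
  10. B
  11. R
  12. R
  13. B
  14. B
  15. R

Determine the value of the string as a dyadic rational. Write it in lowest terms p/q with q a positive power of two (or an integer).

B: Left { 0 }, Right { — } => simplest 1
BB: Left { 0 1 }, Right { — } => simplest 2
BBR: Left { 0 1 }, Right { 2 } => simplest 3/2
BBRB: Left { 0 1 3/2 }, Right { 2 } => simplest 7/4
BBRBR: Left { 0 1 3/2 }, Right { 7/4 2 } => simplest 13/8
BBRBRB: Left { 0 1 3/2 13/8 }, Right { 7/4 2 } => simplest 27/16
BBRBRBR: Left { 0 1 3/2 13/8 }, Right { 27/16 7/4 2 } => simplest 53/32
BBRBRBRR: Left { 0 1 3/2 13/8 }, Right { 53/32 27/16 7/4 2 } => simplest 105/64
BBRBRBRRR: Left { 0 1 3/2 13/8 }, Right { 105/64 53/32 27/16 7/4 2 } => simplest 209/128
BBRBRBRRRB: Left { 0 1 3/2 13/8 209/128 }, Right { 105/64 53/32 27/16 7/4 2 } => simplest 419/256
BBRBRBRRRBR: Left { 0 1 3/2 13/8 209/128 }, Right { 419/256 105/64 53/32 27/16 7/4 2 } => simplest 837/512
BBRBRBRRRBRR: Left { 0 1 3/2 13/8 209/128 }, Right { 837/512 419/256 105/64 53/32 27/16 7/4 2 } => simplest 1673/1024
BBRBRBRRRBRRB: Left { 0 1 3/2 13/8 209/128 1673/1024 }, Right { 837/512 419/256 105/64 53/32 27/16 7/4 2 } => simplest 3347/2048
BBRBRBRRRBRRBB: Left { 0 1 3/2 13/8 209/128 1673/1024 3347/2048 }, Right { 837/512 419/256 105/64 53/32 27/16 7/4 2 } => simplest 6695/4096
BBRBRBRRRBRRBBR: Left { 0 1 3/2 13/8 209/128 1673/1024 3347/2048 }, Right { 6695/4096 837/512 419/256 105/64 53/32 27/16 7/4 2 } => simplest 13389/8192

13389/8192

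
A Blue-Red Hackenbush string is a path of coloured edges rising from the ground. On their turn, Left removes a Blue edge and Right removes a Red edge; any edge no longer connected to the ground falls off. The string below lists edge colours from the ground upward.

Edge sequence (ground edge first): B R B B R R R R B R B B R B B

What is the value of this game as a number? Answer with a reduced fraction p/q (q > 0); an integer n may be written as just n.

12471/16384

val(B) = { 0 | ∅ } gives 1
val(BR) = { 0 | 1 } gives 1/2
val(BRB) = { 0, 1/2 | 1 } gives 3/4
val(BRBB) = { 0, 1/2, 3/4 | 1 } gives 7/8
val(BRBBR) = { 0, 1/2, 3/4 | 7/8, 1 } gives 13/16
val(BRBBRR) = { 0, 1/2, 3/4 | 13/16, 7/8, 1 } gives 25/32
val(BRBBRRR) = { 0, 1/2, 3/4 | 25/32, 13/16, 7/8, 1 } gives 49/64
val(BRBBRRRR) = { 0, 1/2, 3/4 | 49/64, 25/32, 13/16, 7/8, 1 } gives 97/128
val(BRBBRRRRB) = { 0, 1/2, 3/4, 97/128 | 49/64, 25/32, 13/16, 7/8, 1 } gives 195/256
val(BRBBRRRRBR) = { 0, 1/2, 3/4, 97/128 | 195/256, 49/64, 25/32, 13/16, 7/8, 1 } gives 389/512
val(BRBBRRRRBRB) = { 0, 1/2, 3/4, 97/128, 389/512 | 195/256, 49/64, 25/32, 13/16, 7/8, 1 } gives 779/1024
val(BRBBRRRRBRBB) = { 0, 1/2, 3/4, 97/128, 389/512, 779/1024 | 195/256, 49/64, 25/32, 13/16, 7/8, 1 } gives 1559/2048
val(BRBBRRRRBRBBR) = { 0, 1/2, 3/4, 97/128, 389/512, 779/1024 | 1559/2048, 195/256, 49/64, 25/32, 13/16, 7/8, 1 } gives 3117/4096
val(BRBBRRRRBRBBRB) = { 0, 1/2, 3/4, 97/128, 389/512, 779/1024, 3117/4096 | 1559/2048, 195/256, 49/64, 25/32, 13/16, 7/8, 1 } gives 6235/8192
val(BRBBRRRRBRBBRBB) = { 0, 1/2, 3/4, 97/128, 389/512, 779/1024, 3117/4096, 6235/8192 | 1559/2048, 195/256, 49/64, 25/32, 13/16, 7/8, 1 } gives 12471/16384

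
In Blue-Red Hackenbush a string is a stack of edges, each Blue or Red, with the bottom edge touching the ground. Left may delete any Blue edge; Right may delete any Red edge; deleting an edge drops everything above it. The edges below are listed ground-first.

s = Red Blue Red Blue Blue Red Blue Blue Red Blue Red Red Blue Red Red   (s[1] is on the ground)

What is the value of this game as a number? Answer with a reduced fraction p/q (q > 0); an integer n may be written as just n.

G_1 [R]  L=[—]  R=[0]  -> -1
G_2 [RB]  L=[-1]  R=[0]  -> -1/2
G_3 [RBR]  L=[-1]  R=[-1/2, 0]  -> -3/4
G_4 [RBRB]  L=[-1, -3/4]  R=[-1/2, 0]  -> -5/8
G_5 [RBRBB]  L=[-1, -3/4, -5/8]  R=[-1/2, 0]  -> -9/16
G_6 [RBRBBR]  L=[-1, -3/4, -5/8]  R=[-9/16, -1/2, 0]  -> -19/32
G_7 [RBRBBRB]  L=[-1, -3/4, -5/8, -19/32]  R=[-9/16, -1/2, 0]  -> -37/64
G_8 [RBRBBRBB]  L=[-1, -3/4, -5/8, -19/32, -37/64]  R=[-9/16, -1/2, 0]  -> -73/128
G_9 [RBRBBRBBR]  L=[-1, -3/4, -5/8, -19/32, -37/64]  R=[-73/128, -9/16, -1/2, 0]  -> -147/256
G_10 [RBRBBRBBRB]  L=[-1, -3/4, -5/8, -19/32, -37/64, -147/256]  R=[-73/128, -9/16, -1/2, 0]  -> -293/512
G_11 [RBRBBRBBRBR]  L=[-1, -3/4, -5/8, -19/32, -37/64, -147/256]  R=[-293/512, -73/128, -9/16, -1/2, 0]  -> -587/1024
G_12 [RBRBBRBBRBRR]  L=[-1, -3/4, -5/8, -19/32, -37/64, -147/256]  R=[-587/1024, -293/512, -73/128, -9/16, -1/2, 0]  -> -1175/2048
G_13 [RBRBBRBBRBRRB]  L=[-1, -3/4, -5/8, -19/32, -37/64, -147/256, -1175/2048]  R=[-587/1024, -293/512, -73/128, -9/16, -1/2, 0]  -> -2349/4096
G_14 [RBRBBRBBRBRRBR]  L=[-1, -3/4, -5/8, -19/32, -37/64, -147/256, -1175/2048]  R=[-2349/4096, -587/1024, -293/512, -73/128, -9/16, -1/2, 0]  -> -4699/8192
G_15 [RBRBBRBBRBRRBRR]  L=[-1, -3/4, -5/8, -19/32, -37/64, -147/256, -1175/2048]  R=[-4699/8192, -2349/4096, -587/1024, -293/512, -73/128, -9/16, -1/2, 0]  -> -9399/16384

-9399/16384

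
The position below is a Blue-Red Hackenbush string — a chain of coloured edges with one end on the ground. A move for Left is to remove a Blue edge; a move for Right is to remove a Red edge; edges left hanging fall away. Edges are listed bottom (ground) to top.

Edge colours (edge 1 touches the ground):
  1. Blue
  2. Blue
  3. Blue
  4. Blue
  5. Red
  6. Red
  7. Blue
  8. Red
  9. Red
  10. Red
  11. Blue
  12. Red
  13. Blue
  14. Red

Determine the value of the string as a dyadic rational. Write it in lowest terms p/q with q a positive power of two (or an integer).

3349/1024

Prefix values for Blue Blue Blue Blue Red Red Blue Red Red Red Blue Red Blue Red via {L|R} + simplicity:
edge 1 of 14 (Blue): { 0 | none } -> 1
edge 2 of 14 (Blue): { 0 1 | none } -> 2
edge 3 of 14 (Blue): { 0 1 2 | none } -> 3
edge 4 of 14 (Blue): { 0 1 2 3 | none } -> 4
edge 5 of 14 (Red): { 0 1 2 3 | 4 } -> 7/2
edge 6 of 14 (Red): { 0 1 2 3 | 7/2 4 } -> 13/4
edge 7 of 14 (Blue): { 0 1 2 3 13/4 | 7/2 4 } -> 27/8
edge 8 of 14 (Red): { 0 1 2 3 13/4 | 27/8 7/2 4 } -> 53/16
edge 9 of 14 (Red): { 0 1 2 3 13/4 | 53/16 27/8 7/2 4 } -> 105/32
edge 10 of 14 (Red): { 0 1 2 3 13/4 | 105/32 53/16 27/8 7/2 4 } -> 209/64
edge 11 of 14 (Blue): { 0 1 2 3 13/4 209/64 | 105/32 53/16 27/8 7/2 4 } -> 419/128
edge 12 of 14 (Red): { 0 1 2 3 13/4 209/64 | 419/128 105/32 53/16 27/8 7/2 4 } -> 837/256
edge 13 of 14 (Blue): { 0 1 2 3 13/4 209/64 837/256 | 419/128 105/32 53/16 27/8 7/2 4 } -> 1675/512
edge 14 of 14 (Red): { 0 1 2 3 13/4 209/64 837/256 | 1675/512 419/128 105/32 53/16 27/8 7/2 4 } -> 3349/1024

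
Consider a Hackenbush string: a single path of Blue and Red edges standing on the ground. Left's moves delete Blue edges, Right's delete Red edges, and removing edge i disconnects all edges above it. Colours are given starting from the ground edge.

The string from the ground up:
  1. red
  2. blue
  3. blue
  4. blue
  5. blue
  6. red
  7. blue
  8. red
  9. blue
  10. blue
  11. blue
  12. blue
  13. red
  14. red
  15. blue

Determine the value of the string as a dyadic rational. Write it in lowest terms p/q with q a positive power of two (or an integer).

1 of 15 · r · max L −∞ · min R 0 gives -1
2 of 15 · rb · max L -1 · min R 0 gives -1/2
3 of 15 · rbb · max L -1/2 · min R 0 gives -1/4
4 of 15 · rbbb · max L -1/4 · min R 0 gives -1/8
5 of 15 · rbbbb · max L -1/8 · min R 0 gives -1/16
6 of 15 · rbbbbr · max L -1/8 · min R -1/16 gives -3/32
7 of 15 · rbbbbrb · max L -3/32 · min R -1/16 gives -5/64
8 of 15 · rbbbbrbr · max L -3/32 · min R -5/64 gives -11/128
9 of 15 · rbbbbrbrb · max L -11/128 · min R -5/64 gives -21/256
10 of 15 · rbbbbrbrbb · max L -21/256 · min R -5/64 gives -41/512
11 of 15 · rbbbbrbrbbb · max L -41/512 · min R -5/64 gives -81/1024
12 of 15 · rbbbbrbrbbbb · max L -81/1024 · min R -5/64 gives -161/2048
13 of 15 · rbbbbrbrbbbbr · max L -81/1024 · min R -161/2048 gives -323/4096
14 of 15 · rbbbbrbrbbbbrr · max L -81/1024 · min R -323/4096 gives -647/8192
15 of 15 · rbbbbrbrbbbbrrb · max L -647/8192 · min R -323/4096 gives -1293/16384

-1293/16384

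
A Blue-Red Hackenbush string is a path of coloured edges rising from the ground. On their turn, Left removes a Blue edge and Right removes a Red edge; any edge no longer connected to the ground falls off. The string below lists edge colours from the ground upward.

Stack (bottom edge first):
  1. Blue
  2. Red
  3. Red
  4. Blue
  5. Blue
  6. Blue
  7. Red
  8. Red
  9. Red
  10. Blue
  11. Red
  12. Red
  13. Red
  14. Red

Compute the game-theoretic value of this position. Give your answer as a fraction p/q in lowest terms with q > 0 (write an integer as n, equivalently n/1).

Prefix values for Blue Red Red Blue Blue Blue Red Red Red Blue Red Red Red Red via {L|R} + simplicity:
val(B) = { 0 |  } — 1
val(BR) = { 0 | 1 } — 1/2
val(BRR) = { 0 | 1/2,1 } — 1/4
val(BRRB) = { 0,1/4 | 1/2,1 } — 3/8
val(BRRBB) = { 0,1/4,3/8 | 1/2,1 } — 7/16
val(BRRBBB) = { 0,1/4,3/8,7/16 | 1/2,1 } — 15/32
val(BRRBBBR) = { 0,1/4,3/8,7/16 | 15/32,1/2,1 } — 29/64
val(BRRBBBRR) = { 0,1/4,3/8,7/16 | 29/64,15/32,1/2,1 } — 57/128
val(BRRBBBRRR) = { 0,1/4,3/8,7/16 | 57/128,29/64,15/32,1/2,1 } — 113/256
val(BRRBBBRRRB) = { 0,1/4,3/8,7/16,113/256 | 57/128,29/64,15/32,1/2,1 } — 227/512
val(BRRBBBRRRBR) = { 0,1/4,3/8,7/16,113/256 | 227/512,57/128,29/64,15/32,1/2,1 } — 453/1024
val(BRRBBBRRRBRR) = { 0,1/4,3/8,7/16,113/256 | 453/1024,227/512,57/128,29/64,15/32,1/2,1 } — 905/2048
val(BRRBBBRRRBRRR) = { 0,1/4,3/8,7/16,113/256 | 905/2048,453/1024,227/512,57/128,29/64,15/32,1/2,1 } — 1809/4096
val(BRRBBBRRRBRRRR) = { 0,1/4,3/8,7/16,113/256 | 1809/4096,905/2048,453/1024,227/512,57/128,29/64,15/32,1/2,1 } — 3617/8192

3617/8192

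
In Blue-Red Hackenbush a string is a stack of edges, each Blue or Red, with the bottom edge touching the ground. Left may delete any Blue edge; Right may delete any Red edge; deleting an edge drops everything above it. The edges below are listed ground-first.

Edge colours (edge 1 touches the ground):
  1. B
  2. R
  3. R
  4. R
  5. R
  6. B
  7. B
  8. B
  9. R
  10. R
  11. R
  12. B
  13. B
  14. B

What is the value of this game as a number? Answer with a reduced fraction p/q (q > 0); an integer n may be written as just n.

edge 1 of 14 (B): { 0 | ∅ } = 1
edge 2 of 14 (R): { 0 | 1 } = 1/2
edge 3 of 14 (R): { 0 | 1/2 1 } = 1/4
edge 4 of 14 (R): { 0 | 1/4 1/2 1 } = 1/8
edge 5 of 14 (R): { 0 | 1/8 1/4 1/2 1 } = 1/16
edge 6 of 14 (B): { 0 1/16 | 1/8 1/4 1/2 1 } = 3/32
edge 7 of 14 (B): { 0 1/16 3/32 | 1/8 1/4 1/2 1 } = 7/64
edge 8 of 14 (B): { 0 1/16 3/32 7/64 | 1/8 1/4 1/2 1 } = 15/128
edge 9 of 14 (R): { 0 1/16 3/32 7/64 | 15/128 1/8 1/4 1/2 1 } = 29/256
edge 10 of 14 (R): { 0 1/16 3/32 7/64 | 29/256 15/128 1/8 1/4 1/2 1 } = 57/512
edge 11 of 14 (R): { 0 1/16 3/32 7/64 | 57/512 29/256 15/128 1/8 1/4 1/2 1 } = 113/1024
edge 12 of 14 (B): { 0 1/16 3/32 7/64 113/1024 | 57/512 29/256 15/128 1/8 1/4 1/2 1 } = 227/2048
edge 13 of 14 (B): { 0 1/16 3/32 7/64 113/1024 227/2048 | 57/512 29/256 15/128 1/8 1/4 1/2 1 } = 455/4096
edge 14 of 14 (B): { 0 1/16 3/32 7/64 113/1024 227/2048 455/4096 | 57/512 29/256 15/128 1/8 1/4 1/2 1 } = 911/8192

911/8192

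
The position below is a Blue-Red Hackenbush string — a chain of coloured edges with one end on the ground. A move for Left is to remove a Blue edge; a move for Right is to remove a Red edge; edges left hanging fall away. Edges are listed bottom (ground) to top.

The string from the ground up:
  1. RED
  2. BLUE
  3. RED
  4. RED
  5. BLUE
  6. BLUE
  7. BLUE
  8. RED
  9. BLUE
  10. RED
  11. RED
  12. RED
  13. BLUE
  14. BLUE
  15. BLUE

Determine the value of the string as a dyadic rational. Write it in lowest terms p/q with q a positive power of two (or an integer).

-12657/16384

edge 1 of 15 (RED): { none | 0 } ⇒ -1
edge 2 of 15 (BLUE): { -1 | 0 } ⇒ -1/2
edge 3 of 15 (RED): { -1 | -1/2 0 } ⇒ -3/4
edge 4 of 15 (RED): { -1 | -3/4 -1/2 0 } ⇒ -7/8
edge 5 of 15 (BLUE): { -1 -7/8 | -3/4 -1/2 0 } ⇒ -13/16
edge 6 of 15 (BLUE): { -1 -7/8 -13/16 | -3/4 -1/2 0 } ⇒ -25/32
edge 7 of 15 (BLUE): { -1 -7/8 -13/16 -25/32 | -3/4 -1/2 0 } ⇒ -49/64
edge 8 of 15 (RED): { -1 -7/8 -13/16 -25/32 | -49/64 -3/4 -1/2 0 } ⇒ -99/128
edge 9 of 15 (BLUE): { -1 -7/8 -13/16 -25/32 -99/128 | -49/64 -3/4 -1/2 0 } ⇒ -197/256
edge 10 of 15 (RED): { -1 -7/8 -13/16 -25/32 -99/128 | -197/256 -49/64 -3/4 -1/2 0 } ⇒ -395/512
edge 11 of 15 (RED): { -1 -7/8 -13/16 -25/32 -99/128 | -395/512 -197/256 -49/64 -3/4 -1/2 0 } ⇒ -791/1024
edge 12 of 15 (RED): { -1 -7/8 -13/16 -25/32 -99/128 | -791/1024 -395/512 -197/256 -49/64 -3/4 -1/2 0 } ⇒ -1583/2048
edge 13 of 15 (BLUE): { -1 -7/8 -13/16 -25/32 -99/128 -1583/2048 | -791/1024 -395/512 -197/256 -49/64 -3/4 -1/2 0 } ⇒ -3165/4096
edge 14 of 15 (BLUE): { -1 -7/8 -13/16 -25/32 -99/128 -1583/2048 -3165/4096 | -791/1024 -395/512 -197/256 -49/64 -3/4 -1/2 0 } ⇒ -6329/8192
edge 15 of 15 (BLUE): { -1 -7/8 -13/16 -25/32 -99/128 -1583/2048 -3165/4096 -6329/8192 | -791/1024 -395/512 -197/256 -49/64 -3/4 -1/2 0 } ⇒ -12657/16384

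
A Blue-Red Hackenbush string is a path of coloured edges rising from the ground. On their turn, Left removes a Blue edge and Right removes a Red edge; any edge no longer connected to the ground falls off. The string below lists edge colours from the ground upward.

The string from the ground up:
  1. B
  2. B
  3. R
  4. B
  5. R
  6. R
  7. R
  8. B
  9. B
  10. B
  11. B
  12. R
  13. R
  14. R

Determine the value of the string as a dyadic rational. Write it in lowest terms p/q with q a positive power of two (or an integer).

Prefix values for B B R B R R R B B B B R R R via {L|R} + simplicity:
G_1 [B]  L=[0]  R=[(no moves)]  ⇒ 1
G_2 [BB]  L=[0, 1]  R=[(no moves)]  ⇒ 2
G_3 [BBR]  L=[0, 1]  R=[2]  ⇒ 3/2
G_4 [BBRB]  L=[0, 1, 3/2]  R=[2]  ⇒ 7/4
G_5 [BBRBR]  L=[0, 1, 3/2]  R=[7/4, 2]  ⇒ 13/8
G_6 [BBRBRR]  L=[0, 1, 3/2]  R=[13/8, 7/4, 2]  ⇒ 25/16
G_7 [BBRBRRR]  L=[0, 1, 3/2]  R=[25/16, 13/8, 7/4, 2]  ⇒ 49/32
G_8 [BBRBRRRB]  L=[0, 1, 3/2, 49/32]  R=[25/16, 13/8, 7/4, 2]  ⇒ 99/64
G_9 [BBRBRRRBB]  L=[0, 1, 3/2, 49/32, 99/64]  R=[25/16, 13/8, 7/4, 2]  ⇒ 199/128
G_10 [BBRBRRRBBB]  L=[0, 1, 3/2, 49/32, 99/64, 199/128]  R=[25/16, 13/8, 7/4, 2]  ⇒ 399/256
G_11 [BBRBRRRBBBB]  L=[0, 1, 3/2, 49/32, 99/64, 199/128, 399/256]  R=[25/16, 13/8, 7/4, 2]  ⇒ 799/512
G_12 [BBRBRRRBBBBR]  L=[0, 1, 3/2, 49/32, 99/64, 199/128, 399/256]  R=[799/512, 25/16, 13/8, 7/4, 2]  ⇒ 1597/1024
G_13 [BBRBRRRBBBBRR]  L=[0, 1, 3/2, 49/32, 99/64, 199/128, 399/256]  R=[1597/1024, 799/512, 25/16, 13/8, 7/4, 2]  ⇒ 3193/2048
G_14 [BBRBRRRBBBBRRR]  L=[0, 1, 3/2, 49/32, 99/64, 199/128, 399/256]  R=[3193/2048, 1597/1024, 799/512, 25/16, 13/8, 7/4, 2]  ⇒ 6385/4096

6385/4096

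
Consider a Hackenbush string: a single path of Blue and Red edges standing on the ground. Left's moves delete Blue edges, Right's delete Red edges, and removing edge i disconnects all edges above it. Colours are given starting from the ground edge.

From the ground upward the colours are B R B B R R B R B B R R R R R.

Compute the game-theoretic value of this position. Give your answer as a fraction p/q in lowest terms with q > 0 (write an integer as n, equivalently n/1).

12993/16384

edge 1 of 15 (B): { 0 | — } ⇒ 1
edge 2 of 15 (R): { 0 | 1 } ⇒ 1/2
edge 3 of 15 (B): { 0; 1/2 | 1 } ⇒ 3/4
edge 4 of 15 (B): { 0; 1/2; 3/4 | 1 } ⇒ 7/8
edge 5 of 15 (R): { 0; 1/2; 3/4 | 7/8; 1 } ⇒ 13/16
edge 6 of 15 (R): { 0; 1/2; 3/4 | 13/16; 7/8; 1 } ⇒ 25/32
edge 7 of 15 (B): { 0; 1/2; 3/4; 25/32 | 13/16; 7/8; 1 } ⇒ 51/64
edge 8 of 15 (R): { 0; 1/2; 3/4; 25/32 | 51/64; 13/16; 7/8; 1 } ⇒ 101/128
edge 9 of 15 (B): { 0; 1/2; 3/4; 25/32; 101/128 | 51/64; 13/16; 7/8; 1 } ⇒ 203/256
edge 10 of 15 (B): { 0; 1/2; 3/4; 25/32; 101/128; 203/256 | 51/64; 13/16; 7/8; 1 } ⇒ 407/512
edge 11 of 15 (R): { 0; 1/2; 3/4; 25/32; 101/128; 203/256 | 407/512; 51/64; 13/16; 7/8; 1 } ⇒ 813/1024
edge 12 of 15 (R): { 0; 1/2; 3/4; 25/32; 101/128; 203/256 | 813/1024; 407/512; 51/64; 13/16; 7/8; 1 } ⇒ 1625/2048
edge 13 of 15 (R): { 0; 1/2; 3/4; 25/32; 101/128; 203/256 | 1625/2048; 813/1024; 407/512; 51/64; 13/16; 7/8; 1 } ⇒ 3249/4096
edge 14 of 15 (R): { 0; 1/2; 3/4; 25/32; 101/128; 203/256 | 3249/4096; 1625/2048; 813/1024; 407/512; 51/64; 13/16; 7/8; 1 } ⇒ 6497/8192
edge 15 of 15 (R): { 0; 1/2; 3/4; 25/32; 101/128; 203/256 | 6497/8192; 3249/4096; 1625/2048; 813/1024; 407/512; 51/64; 13/16; 7/8; 1 } ⇒ 12993/16384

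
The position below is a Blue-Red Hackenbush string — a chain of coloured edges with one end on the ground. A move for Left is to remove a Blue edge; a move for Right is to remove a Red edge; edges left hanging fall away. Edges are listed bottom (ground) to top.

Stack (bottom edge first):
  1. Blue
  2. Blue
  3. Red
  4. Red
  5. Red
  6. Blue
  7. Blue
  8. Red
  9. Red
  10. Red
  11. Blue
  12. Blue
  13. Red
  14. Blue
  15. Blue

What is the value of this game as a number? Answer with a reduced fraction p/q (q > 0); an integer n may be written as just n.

9783/8192

Recurse on prefixes of the 15-edge string Blue Blue Red Red Red Blue Blue Red Red Red Blue Blue Red Blue Blue:
step 1: add Blue to get B; options L={ 0 } R={ — } so 1
step 2: add Blue to get BB; options L={ 0 1 } R={ — } so 2
step 3: add Red to get BBR; options L={ 0 1 } R={ 2 } so 3/2
step 4: add Red to get BBRR; options L={ 0 1 } R={ 3/2 2 } so 5/4
step 5: add Red to get BBRRR; options L={ 0 1 } R={ 5/4 3/2 2 } so 9/8
step 6: add Blue to get BBRRRB; options L={ 0 1 9/8 } R={ 5/4 3/2 2 } so 19/16
step 7: add Blue to get BBRRRBB; options L={ 0 1 9/8 19/16 } R={ 5/4 3/2 2 } so 39/32
step 8: add Red to get BBRRRBBR; options L={ 0 1 9/8 19/16 } R={ 39/32 5/4 3/2 2 } so 77/64
step 9: add Red to get BBRRRBBRR; options L={ 0 1 9/8 19/16 } R={ 77/64 39/32 5/4 3/2 2 } so 153/128
step 10: add Red to get BBRRRBBRRR; options L={ 0 1 9/8 19/16 } R={ 153/128 77/64 39/32 5/4 3/2 2 } so 305/256
step 11: add Blue to get BBRRRBBRRRB; options L={ 0 1 9/8 19/16 305/256 } R={ 153/128 77/64 39/32 5/4 3/2 2 } so 611/512
step 12: add Blue to get BBRRRBBRRRBB; options L={ 0 1 9/8 19/16 305/256 611/512 } R={ 153/128 77/64 39/32 5/4 3/2 2 } so 1223/1024
step 13: add Red to get BBRRRBBRRRBBR; options L={ 0 1 9/8 19/16 305/256 611/512 } R={ 1223/1024 153/128 77/64 39/32 5/4 3/2 2 } so 2445/2048
step 14: add Blue to get BBRRRBBRRRBBRB; options L={ 0 1 9/8 19/16 305/256 611/512 2445/2048 } R={ 1223/1024 153/128 77/64 39/32 5/4 3/2 2 } so 4891/4096
step 15: add Blue to get BBRRRBBRRRBBRBB; options L={ 0 1 9/8 19/16 305/256 611/512 2445/2048 4891/4096 } R={ 1223/1024 153/128 77/64 39/32 5/4 3/2 2 } so 9783/8192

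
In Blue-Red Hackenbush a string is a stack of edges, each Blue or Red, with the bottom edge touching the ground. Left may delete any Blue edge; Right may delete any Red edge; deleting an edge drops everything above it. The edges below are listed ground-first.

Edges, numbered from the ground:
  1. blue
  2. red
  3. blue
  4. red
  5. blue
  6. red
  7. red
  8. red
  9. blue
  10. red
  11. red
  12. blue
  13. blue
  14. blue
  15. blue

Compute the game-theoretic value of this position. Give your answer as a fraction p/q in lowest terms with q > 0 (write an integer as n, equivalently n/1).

Recurse on prefixes of the 15-edge string blue red blue red blue red red red blue red red blue blue blue blue:
v(b) = { 0 | · } -> 1
v(br) = { 0 | 1 } -> 1/2
v(brb) = { 0,1/2 | 1 } -> 3/4
v(brbr) = { 0,1/2 | 3/4,1 } -> 5/8
v(brbrb) = { 0,1/2,5/8 | 3/4,1 } -> 11/16
v(brbrbr) = { 0,1/2,5/8 | 11/16,3/4,1 } -> 21/32
v(brbrbrr) = { 0,1/2,5/8 | 21/32,11/16,3/4,1 } -> 41/64
v(brbrbrrr) = { 0,1/2,5/8 | 41/64,21/32,11/16,3/4,1 } -> 81/128
v(brbrbrrrb) = { 0,1/2,5/8,81/128 | 41/64,21/32,11/16,3/4,1 } -> 163/256
v(brbrbrrrbr) = { 0,1/2,5/8,81/128 | 163/256,41/64,21/32,11/16,3/4,1 } -> 325/512
v(brbrbrrrbrr) = { 0,1/2,5/8,81/128 | 325/512,163/256,41/64,21/32,11/16,3/4,1 } -> 649/1024
v(brbrbrrrbrrb) = { 0,1/2,5/8,81/128,649/1024 | 325/512,163/256,41/64,21/32,11/16,3/4,1 } -> 1299/2048
v(brbrbrrrbrrbb) = { 0,1/2,5/8,81/128,649/1024,1299/2048 | 325/512,163/256,41/64,21/32,11/16,3/4,1 } -> 2599/4096
v(brbrbrrrbrrbbb) = { 0,1/2,5/8,81/128,649/1024,1299/2048,2599/4096 | 325/512,163/256,41/64,21/32,11/16,3/4,1 } -> 5199/8192
v(brbrbrrrbrrbbbb) = { 0,1/2,5/8,81/128,649/1024,1299/2048,2599/4096,5199/8192 | 325/512,163/256,41/64,21/32,11/16,3/4,1 } -> 10399/16384

10399/16384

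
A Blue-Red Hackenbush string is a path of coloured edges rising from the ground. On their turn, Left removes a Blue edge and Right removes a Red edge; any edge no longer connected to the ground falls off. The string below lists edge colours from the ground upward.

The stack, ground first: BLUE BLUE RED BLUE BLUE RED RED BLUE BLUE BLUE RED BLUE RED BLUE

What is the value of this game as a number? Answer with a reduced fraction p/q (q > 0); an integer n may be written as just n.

7403/4096

v(B) = { 0 |  } => 1
v(BB) = { 0 1 |  } => 2
v(BBR) = { 0 1 | 2 } => 3/2
v(BBRB) = { 0 1 3/2 | 2 } => 7/4
v(BBRBB) = { 0 1 3/2 7/4 | 2 } => 15/8
v(BBRBBR) = { 0 1 3/2 7/4 | 15/8 2 } => 29/16
v(BBRBBRR) = { 0 1 3/2 7/4 | 29/16 15/8 2 } => 57/32
v(BBRBBRRB) = { 0 1 3/2 7/4 57/32 | 29/16 15/8 2 } => 115/64
v(BBRBBRRBB) = { 0 1 3/2 7/4 57/32 115/64 | 29/16 15/8 2 } => 231/128
v(BBRBBRRBBB) = { 0 1 3/2 7/4 57/32 115/64 231/128 | 29/16 15/8 2 } => 463/256
v(BBRBBRRBBBR) = { 0 1 3/2 7/4 57/32 115/64 231/128 | 463/256 29/16 15/8 2 } => 925/512
v(BBRBBRRBBBRB) = { 0 1 3/2 7/4 57/32 115/64 231/128 925/512 | 463/256 29/16 15/8 2 } => 1851/1024
v(BBRBBRRBBBRBR) = { 0 1 3/2 7/4 57/32 115/64 231/128 925/512 | 1851/1024 463/256 29/16 15/8 2 } => 3701/2048
v(BBRBBRRBBBRBRB) = { 0 1 3/2 7/4 57/32 115/64 231/128 925/512 3701/2048 | 1851/1024 463/256 29/16 15/8 2 } => 7403/4096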